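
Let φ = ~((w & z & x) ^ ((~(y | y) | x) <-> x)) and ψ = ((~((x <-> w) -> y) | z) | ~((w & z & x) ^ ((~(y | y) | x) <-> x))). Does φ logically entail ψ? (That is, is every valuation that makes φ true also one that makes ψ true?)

yes

  x   |   y   |   z   |   w   ||   φ   |   ψ  
 True |  True |  True |  True ||  True |  True
 True |  True |  True | False || False |  True
 True |  True | False |  True || False | False
 True |  True | False | False || False | False
 True | False |  True |  True ||  True |  True
 True | False |  True | False || False |  True
 True | False | False |  True || False |  True
 True | False | False | False || False | False
False |  True |  True |  True || False |  True
False |  True |  True | False || False |  True
False |  True | False |  True || False | False
False |  True | False | False || False | False
False | False |  True |  True ||  True |  True
False | False |  True | False ||  True |  True
False | False | False |  True ||  True |  True
False | False | False | False ||  True |  True
In every row where φ is true, ψ is also true, so φ ⊨ ψ.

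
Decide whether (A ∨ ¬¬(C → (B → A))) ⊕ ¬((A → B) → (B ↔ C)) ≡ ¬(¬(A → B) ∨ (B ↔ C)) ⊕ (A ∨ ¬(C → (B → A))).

A  B  C  |  φ  ψ
F  F  F  |  T  F
F  F  T  |  F  T
F  T  F  |  F  T
F  T  T  |  F  T
T  F  F  |  T  T
T  F  T  |  T  T
T  T  F  |  F  F
T  T  T  |  T  T
The columns differ at A=F, B=F, C=F (φ=T, ψ=F), so they are not equivalent.

not equivalent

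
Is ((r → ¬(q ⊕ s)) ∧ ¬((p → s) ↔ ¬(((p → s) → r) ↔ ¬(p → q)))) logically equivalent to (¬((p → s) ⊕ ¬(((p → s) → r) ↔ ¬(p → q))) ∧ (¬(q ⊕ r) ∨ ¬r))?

not equivalent

p | q | r | s || φ | ψ
F | F | F | F || T | F
F | F | F | T || T | F
F | F | T | F || F | F
F | F | T | T || F | F
F | T | F | F || T | F
F | T | F | T || T | F
F | T | T | F || F | T
F | T | T | T || F | T
T | F | F | F || F | T
T | F | F | T || F | T
T | F | T | F || F | F
T | F | T | T || F | F
T | T | F | F || T | F
T | T | F | T || T | F
T | T | T | F || F | F
T | T | T | T || F | T
The columns differ at p=F, q=F, r=F, s=F (φ=T, ψ=F), so they are not equivalent.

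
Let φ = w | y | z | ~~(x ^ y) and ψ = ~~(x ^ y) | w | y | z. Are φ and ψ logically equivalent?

equivalent

x | y | z | w || φ | ψ
1 | 1 | 1 | 1 || 1 | 1
1 | 1 | 1 | 0 || 1 | 1
1 | 1 | 0 | 1 || 1 | 1
1 | 1 | 0 | 0 || 1 | 1
1 | 0 | 1 | 1 || 1 | 1
1 | 0 | 1 | 0 || 1 | 1
1 | 0 | 0 | 1 || 1 | 1
1 | 0 | 0 | 0 || 1 | 1
0 | 1 | 1 | 1 || 1 | 1
0 | 1 | 1 | 0 || 1 | 1
0 | 1 | 0 | 1 || 1 | 1
0 | 1 | 0 | 0 || 1 | 1
0 | 0 | 1 | 1 || 1 | 1
0 | 0 | 1 | 0 || 1 | 1
0 | 0 | 0 | 1 || 1 | 1
0 | 0 | 0 | 0 || 0 | 0
The columns for φ and ψ agree on every row, so they are logically equivalent.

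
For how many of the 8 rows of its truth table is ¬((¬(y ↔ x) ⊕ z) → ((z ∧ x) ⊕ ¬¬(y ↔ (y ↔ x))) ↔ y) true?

5

x | y | z || (y ↔ x) | ¬(y ↔ x) | (¬(y ↔ x) ⊕ z) | (z ∧ x) | (y ↔ (y ↔ x)) | ¬(y ↔ (y ↔ x)) | ¬¬(y ↔ (y ↔ x)) | ((z ∧ x) ⊕ ¬¬(y ↔ (y ↔ x))) | φ
T | T | T ||    T    |    F     |       T        |    T    |       T       |       F        |        T        |              F              | T
T | T | F ||    T    |    F     |       F        |    F    |       T       |       F        |        T        |              T              | F
T | F | T ||    F    |    T     |       F        |    T    |       T       |       F        |        T        |              F              | T
T | F | F ||    F    |    T     |       T        |    F    |       T       |       F        |        T        |              T              | T
F | T | T ||    F    |    T     |       F        |    F    |       F       |       T        |        F        |              F              | F
F | T | F ||    F    |    T     |       T        |    F    |       F       |       T        |        F        |              F              | T
F | F | T ||    T    |    F     |       T        |    F    |       F       |       T        |        F        |              F              | F
F | F | F ||    T    |    F     |       F        |    F    |       F       |       T        |        F        |              F              | T
The formula is true on 5 of the 8 rows.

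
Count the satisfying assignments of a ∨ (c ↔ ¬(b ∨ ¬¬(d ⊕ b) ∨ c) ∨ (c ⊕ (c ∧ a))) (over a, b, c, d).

a | b | c | d | (d ⊕ b) | ¬(d ⊕ b) | ¬¬(d ⊕ b) | (b ∨ ¬¬(d ⊕ b) ∨ c) | ¬(b ∨ ¬¬(d ⊕ b) ∨ c) | (c ∧ a) | (c ⊕ (c ∧ a)) | φ
- | - | - | - | ------- | -------- | --------- | ------------------- | -------------------- | ------- | ------------- | -
T | T | T | T |    F    |    T     |     F     |          T          |          F           |    T    |       F       | T
T | T | T | F |    T    |    F     |     T     |          T          |          F           |    T    |       F       | T
T | T | F | T |    F    |    T     |     F     |          T          |          F           |    F    |       F       | T
T | T | F | F |    T    |    F     |     T     |          T          |          F           |    F    |       F       | T
T | F | T | T |    T    |    F     |     T     |          T          |          F           |    T    |       F       | T
T | F | T | F |    F    |    T     |     F     |          T          |          F           |    T    |       F       | T
T | F | F | T |    T    |    F     |     T     |          T          |          F           |    F    |       F       | T
T | F | F | F |    F    |    T     |     F     |          F          |          T           |    F    |       F       | T
F | T | T | T |    F    |    T     |     F     |          T          |          F           |    F    |       T       | T
F | T | T | F |    T    |    F     |     T     |          T          |          F           |    F    |       T       | T
F | T | F | T |    F    |    T     |     F     |          T          |          F           |    F    |       F       | T
F | T | F | F |    T    |    F     |     T     |          T          |          F           |    F    |       F       | T
F | F | T | T |    T    |    F     |     T     |          T          |          F           |    F    |       T       | T
F | F | T | F |    F    |    T     |     F     |          T          |          F           |    F    |       T       | T
F | F | F | T |    T    |    F     |     T     |          T          |          F           |    F    |       F       | T
F | F | F | F |    F    |    T     |     F     |          F          |          T           |    F    |       F       | F
The formula is true on 15 of the 16 rows.

15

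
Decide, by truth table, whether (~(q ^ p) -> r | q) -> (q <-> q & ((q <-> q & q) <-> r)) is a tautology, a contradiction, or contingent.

contingent

  p      q      r    |    φ  
False  False  False  |   True
False  False   True  |   True
False   True  False  |  False
False   True   True  |   True
 True  False  False  |   True
 True  False   True  |   True
 True   True  False  |  False
 True   True   True  |   True
6 of 8 rows are True, so the formula is contingent.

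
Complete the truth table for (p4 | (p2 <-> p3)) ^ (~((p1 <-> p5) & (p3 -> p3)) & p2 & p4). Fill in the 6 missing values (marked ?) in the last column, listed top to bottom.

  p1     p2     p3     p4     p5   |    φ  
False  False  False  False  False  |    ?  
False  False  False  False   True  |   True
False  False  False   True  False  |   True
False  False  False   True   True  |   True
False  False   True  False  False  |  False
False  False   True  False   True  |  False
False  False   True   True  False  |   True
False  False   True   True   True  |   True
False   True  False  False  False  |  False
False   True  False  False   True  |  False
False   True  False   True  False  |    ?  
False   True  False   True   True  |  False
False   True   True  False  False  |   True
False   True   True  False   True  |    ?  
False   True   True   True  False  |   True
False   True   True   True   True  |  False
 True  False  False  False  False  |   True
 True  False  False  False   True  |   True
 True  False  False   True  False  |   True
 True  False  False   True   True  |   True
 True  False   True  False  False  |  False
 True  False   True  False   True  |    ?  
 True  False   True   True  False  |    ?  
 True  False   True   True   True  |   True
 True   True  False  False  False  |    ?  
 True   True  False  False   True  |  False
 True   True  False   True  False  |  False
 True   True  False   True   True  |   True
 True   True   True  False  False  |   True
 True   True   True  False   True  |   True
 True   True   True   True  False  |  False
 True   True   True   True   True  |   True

True, True, True, False, True, False

Row p1=False, p2=False, p3=False, p4=False, p5=False: (p4 | (p2 <-> p3)) = True, (~((p1 <-> p5) & (p3 -> p3)) & p2 & p4) = False, so the formula = True.
Row p1=False, p2=True, p3=False, p4=True, p5=False: (p4 | (p2 <-> p3)) = True, (~((p1 <-> p5) & (p3 -> p3)) & p2 & p4) = False, so the formula = True.
Row p1=False, p2=True, p3=True, p4=False, p5=True: (p4 | (p2 <-> p3)) = True, (~((p1 <-> p5) & (p3 -> p3)) & p2 & p4) = False, so the formula = True.
Row p1=True, p2=False, p3=True, p4=False, p5=True: (p4 | (p2 <-> p3)) = False, (~((p1 <-> p5) & (p3 -> p3)) & p2 & p4) = False, so the formula = False.
Row p1=True, p2=False, p3=True, p4=True, p5=False: (p4 | (p2 <-> p3)) = True, (~((p1 <-> p5) & (p3 -> p3)) & p2 & p4) = False, so the formula = True.
Row p1=True, p2=True, p3=False, p4=False, p5=False: (p4 | (p2 <-> p3)) = False, (~((p1 <-> p5) & (p3 -> p3)) & p2 & p4) = False, so the formula = False.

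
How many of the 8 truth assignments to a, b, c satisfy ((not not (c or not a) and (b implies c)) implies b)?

a  b  c  |  φ
1  1  1  |  1
1  1  0  |  1
1  0  1  |  0
1  0  0  |  1
0  1  1  |  1
0  1  0  |  1
0  0  1  |  0
0  0  0  |  0
The formula is true on 5 of the 8 rows.

5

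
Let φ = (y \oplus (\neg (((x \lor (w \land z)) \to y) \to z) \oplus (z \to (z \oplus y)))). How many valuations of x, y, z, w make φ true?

x  y  z  w  |  φ
0  0  0  0  |  0
0  0  0  1  |  0
0  0  1  0  |  1
0  0  1  1  |  1
0  1  0  0  |  1
0  1  0  1  |  1
0  1  1  0  |  1
0  1  1  1  |  1
1  0  0  0  |  1
1  0  0  1  |  1
1  0  1  0  |  1
1  0  1  1  |  1
1  1  0  0  |  1
1  1  0  1  |  1
1  1  1  0  |  1
1  1  1  1  |  1
The formula is true on 14 of the 16 rows.

14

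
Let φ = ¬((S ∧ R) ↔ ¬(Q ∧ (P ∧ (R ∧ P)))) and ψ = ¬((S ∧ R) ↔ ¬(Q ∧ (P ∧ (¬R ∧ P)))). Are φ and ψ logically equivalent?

not equivalent

P  Q  R  S  |  φ  ψ
1  1  1  1  |  1  0
1  1  1  0  |  0  1
1  1  0  1  |  1  0
1  1  0  0  |  1  0
1  0  1  1  |  0  0
1  0  1  0  |  1  1
1  0  0  1  |  1  1
1  0  0  0  |  1  1
0  1  1  1  |  0  0
0  1  1  0  |  1  1
0  1  0  1  |  1  1
0  1  0  0  |  1  1
0  0  1  1  |  0  0
0  0  1  0  |  1  1
0  0  0  1  |  1  1
0  0  0  0  |  1  1
The columns differ at P=1, Q=1, R=1, S=1 (φ=1, ψ=0), so they are not equivalent.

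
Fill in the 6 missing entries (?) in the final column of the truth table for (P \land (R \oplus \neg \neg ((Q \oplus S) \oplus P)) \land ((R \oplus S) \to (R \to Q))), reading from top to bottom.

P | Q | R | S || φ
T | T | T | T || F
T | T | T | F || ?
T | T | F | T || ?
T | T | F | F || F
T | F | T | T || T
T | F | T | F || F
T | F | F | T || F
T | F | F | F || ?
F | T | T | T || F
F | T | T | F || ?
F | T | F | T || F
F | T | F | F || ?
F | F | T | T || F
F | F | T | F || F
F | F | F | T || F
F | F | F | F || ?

Row P=T, Q=T, R=T, S=F: (R \oplus \neg \neg ((Q \oplus S) \oplus P)) = T, ((R \oplus S) \to (R \to Q)) = T, so the formula = T.
Row P=T, Q=T, R=F, S=T: (R \oplus \neg \neg ((Q \oplus S) \oplus P)) = T, ((R \oplus S) \to (R \to Q)) = T, so the formula = T.
Row P=T, Q=F, R=F, S=F: (R \oplus \neg \neg ((Q \oplus S) \oplus P)) = T, ((R \oplus S) \to (R \to Q)) = T, so the formula = T.
Row P=F, Q=T, R=T, S=F: (R \oplus \neg \neg ((Q \oplus S) \oplus P)) = F, ((R \oplus S) \to (R \to Q)) = T, so the formula = F.
Row P=F, Q=T, R=F, S=F: (R \oplus \neg \neg ((Q \oplus S) \oplus P)) = T, ((R \oplus S) \to (R \to Q)) = T, so the formula = F.
Row P=F, Q=F, R=F, S=F: (R \oplus \neg \neg ((Q \oplus S) \oplus P)) = F, ((R \oplus S) \to (R \to Q)) = T, so the formula = F.

T, T, T, F, F, F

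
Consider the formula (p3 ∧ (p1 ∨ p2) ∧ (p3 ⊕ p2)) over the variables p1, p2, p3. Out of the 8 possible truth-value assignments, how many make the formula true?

p1  p2  p3  |  (p1 ∨ p2)  (p3 ⊕ p2)  (p3 ∧ (p1 ∨ p2) ∧ (p3 ⊕ p2))
F   F   F   |      F          F                   F              
F   F   T   |      F          T                   F              
F   T   F   |      T          T                   F              
F   T   T   |      T          F                   F              
T   F   F   |      T          F                   F              
T   F   T   |      T          T                   T              
T   T   F   |      T          T                   F              
T   T   T   |      T          F                   F              
The formula is true on 1 of the 8 rows.

1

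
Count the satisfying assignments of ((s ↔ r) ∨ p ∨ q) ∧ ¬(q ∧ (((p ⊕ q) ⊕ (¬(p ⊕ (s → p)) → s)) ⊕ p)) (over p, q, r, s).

p | q | r | s | φ
- | - | - | - | -
T | T | T | T | T
T | T | T | F | F
T | T | F | T | T
T | T | F | F | F
T | F | T | T | T
T | F | T | F | T
T | F | F | T | T
T | F | F | F | T
F | T | T | T | T
F | T | T | F | T
F | T | F | T | T
F | T | F | F | T
F | F | T | T | T
F | F | T | F | F
F | F | F | T | F
F | F | F | F | T
The formula is true on 12 of the 16 rows.

12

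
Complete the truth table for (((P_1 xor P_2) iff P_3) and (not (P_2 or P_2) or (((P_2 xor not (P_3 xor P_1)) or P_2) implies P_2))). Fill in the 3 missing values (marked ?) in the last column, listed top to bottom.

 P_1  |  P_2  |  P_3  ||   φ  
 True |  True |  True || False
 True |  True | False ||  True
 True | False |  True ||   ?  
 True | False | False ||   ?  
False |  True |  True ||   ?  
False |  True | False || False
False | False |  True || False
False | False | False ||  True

True, False, True

Row P_1=True, P_2=False, P_3=True: ((P_1 xor P_2) iff P_3) = True, (not (P_2 or P_2) or (((P_2 xor not (P_3 xor P_1)) or P_2) implies P_2)) = True, so the formula = True.
Row P_1=True, P_2=False, P_3=False: ((P_1 xor P_2) iff P_3) = False, (not (P_2 or P_2) or (((P_2 xor not (P_3 xor P_1)) or P_2) implies P_2)) = True, so the formula = False.
Row P_1=False, P_2=True, P_3=True: ((P_1 xor P_2) iff P_3) = True, (not (P_2 or P_2) or (((P_2 xor not (P_3 xor P_1)) or P_2) implies P_2)) = True, so the formula = True.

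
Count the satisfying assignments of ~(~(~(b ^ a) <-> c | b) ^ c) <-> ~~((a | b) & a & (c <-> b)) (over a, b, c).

4

a  b  c     (b ^ a)  ~(b ^ a)  (c | b)  (~(b ^ a) <-> (c | b))  ~(~(b ^ a) <-> (c | b))  (a | b)  (c <-> b)  ((a | b) & a & (c <-> b))  ~((a | b) & a & (c <-> b))  ~~((a | b) & a & (c <-> b))  φ
T  T  T        F        T         T               T                        F                T         T                  T                          F                            T               F
T  T  F        F        T         T               T                        F                T         F                  F                          T                            F               F
T  F  T        T        F         T               F                        T                T         F                  F                          T                            F               F
T  F  F        T        F         F               T                        F                T         T                  T                          F                            T               T
F  T  T        T        F         T               F                        T                T         T                  F                          T                            F               F
F  T  F        T        F         T               F                        T                T         F                  F                          T                            F               T
F  F  T        F        T         T               T                        F                F         F                  F                          T                            F               T
F  F  F        F        T         F               F                        T                F         T                  F                          T                            F               T
The formula is true on 4 of the 8 rows.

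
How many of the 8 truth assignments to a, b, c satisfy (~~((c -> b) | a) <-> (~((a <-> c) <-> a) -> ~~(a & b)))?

4

a | b | c | φ
- | - | - | -
1 | 1 | 1 | 1
1 | 1 | 0 | 1
1 | 0 | 1 | 1
1 | 0 | 0 | 0
0 | 1 | 1 | 1
0 | 1 | 0 | 0
0 | 0 | 1 | 0
0 | 0 | 0 | 0
The formula is true on 4 of the 8 rows.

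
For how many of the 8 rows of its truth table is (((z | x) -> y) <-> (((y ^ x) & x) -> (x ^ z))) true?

x  y  z     (z | x)  ((z | x) -> y)  (y ^ x)  ((y ^ x) & x)  (x ^ z)  (((y ^ x) & x) -> (x ^ z))  φ
T  T  T        T           T            F           F           F                 T               T
T  T  F        T           T            F           F           T                 T               T
T  F  T        T           F            T           T           F                 F               T
T  F  F        T           F            T           T           T                 T               F
F  T  T        T           T            T           F           T                 T               T
F  T  F        F           T            T           F           F                 T               T
F  F  T        T           F            F           F           T                 T               F
F  F  F        F           T            F           F           F                 T               T
The formula is true on 6 of the 8 rows.

6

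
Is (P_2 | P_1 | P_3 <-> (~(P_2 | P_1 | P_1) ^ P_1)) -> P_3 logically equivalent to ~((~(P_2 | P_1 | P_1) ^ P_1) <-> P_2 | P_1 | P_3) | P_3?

equivalent

P_1  P_2  P_3  |  φ  ψ
 T    T    T   |  T  T
 T    T    F   |  F  F
 T    F    T   |  T  T
 T    F    F   |  F  F
 F    T    T   |  T  T
 F    T    F   |  T  T
 F    F    T   |  T  T
 F    F    F   |  T  T
The columns for φ and ψ agree on every row, so they are logically equivalent.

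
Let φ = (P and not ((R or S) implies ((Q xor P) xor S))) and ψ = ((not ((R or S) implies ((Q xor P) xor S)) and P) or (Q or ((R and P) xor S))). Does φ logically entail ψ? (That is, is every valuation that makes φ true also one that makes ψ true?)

P  Q  R  S  |  φ  ψ
T  T  T  T  |  F  T
T  T  T  F  |  T  T
T  T  F  T  |  F  T
T  T  F  F  |  F  T
T  F  T  T  |  T  T
T  F  T  F  |  F  T
T  F  F  T  |  T  T
T  F  F  F  |  F  F
F  T  T  T  |  F  T
F  T  T  F  |  F  T
F  T  F  T  |  F  T
F  T  F  F  |  F  T
F  F  T  T  |  F  T
F  F  T  F  |  F  F
F  F  F  T  |  F  T
F  F  F  F  |  F  F
In every row where φ is true, ψ is also true, so φ ⊨ ψ.

yes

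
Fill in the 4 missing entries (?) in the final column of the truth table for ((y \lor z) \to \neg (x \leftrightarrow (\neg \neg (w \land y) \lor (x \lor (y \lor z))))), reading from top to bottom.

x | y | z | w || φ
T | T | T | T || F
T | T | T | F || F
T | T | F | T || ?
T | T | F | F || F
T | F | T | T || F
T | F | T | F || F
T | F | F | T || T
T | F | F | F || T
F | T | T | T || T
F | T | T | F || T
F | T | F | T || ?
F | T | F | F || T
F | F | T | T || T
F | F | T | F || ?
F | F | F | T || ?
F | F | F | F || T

Row x=T, y=T, z=F, w=T: (y \lor z) = T, \neg (x \leftrightarrow (\neg \neg (w \land y) \lor (x \lor (y \lor z)))) = F, so the formula = F.
Row x=F, y=T, z=F, w=T: (y \lor z) = T, \neg (x \leftrightarrow (\neg \neg (w \land y) \lor (x \lor (y \lor z)))) = T, so the formula = T.
Row x=F, y=F, z=T, w=F: (y \lor z) = T, \neg (x \leftrightarrow (\neg \neg (w \land y) \lor (x \lor (y \lor z)))) = T, so the formula = T.
Row x=F, y=F, z=F, w=T: (y \lor z) = F, \neg (x \leftrightarrow (\neg \neg (w \land y) \lor (x \lor (y \lor z)))) = F, so the formula = T.

F, T, T, T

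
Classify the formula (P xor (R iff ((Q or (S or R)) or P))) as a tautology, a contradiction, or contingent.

contingent

P | Q | R | S | (S or R) | (Q or (S or R)) | ((Q or (S or R)) or P) | φ
- | - | - | - | -------- | --------------- | ---------------------- | -
0 | 0 | 0 | 0 |    0     |        0        |           0            | 1
0 | 0 | 0 | 1 |    1     |        1        |           1            | 0
0 | 0 | 1 | 0 |    1     |        1        |           1            | 1
0 | 0 | 1 | 1 |    1     |        1        |           1            | 1
0 | 1 | 0 | 0 |    0     |        1        |           1            | 0
0 | 1 | 0 | 1 |    1     |        1        |           1            | 0
0 | 1 | 1 | 0 |    1     |        1        |           1            | 1
0 | 1 | 1 | 1 |    1     |        1        |           1            | 1
1 | 0 | 0 | 0 |    0     |        0        |           1            | 1
1 | 0 | 0 | 1 |    1     |        1        |           1            | 1
1 | 0 | 1 | 0 |    1     |        1        |           1            | 0
1 | 0 | 1 | 1 |    1     |        1        |           1            | 0
1 | 1 | 0 | 0 |    0     |        1        |           1            | 1
1 | 1 | 0 | 1 |    1     |        1        |           1            | 1
1 | 1 | 1 | 0 |    1     |        1        |           1            | 0
1 | 1 | 1 | 1 |    1     |        1        |           1            | 0
9 of 16 rows are 1, so the formula is contingent.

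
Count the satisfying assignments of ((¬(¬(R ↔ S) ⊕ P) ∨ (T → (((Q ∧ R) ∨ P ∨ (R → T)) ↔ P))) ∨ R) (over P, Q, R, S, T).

30

P | Q | R | S | T | φ
- | - | - | - | - | -
T | T | T | T | T | T
T | T | T | T | F | T
T | T | T | F | T | T
T | T | T | F | F | T
T | T | F | T | T | T
T | T | F | T | F | T
T | T | F | F | T | T
T | T | F | F | F | T
T | F | T | T | T | T
T | F | T | T | F | T
T | F | T | F | T | T
T | F | T | F | F | T
T | F | F | T | T | T
T | F | F | T | F | T
T | F | F | F | T | T
T | F | F | F | F | T
F | T | T | T | T | T
F | T | T | T | F | T
F | T | T | F | T | T
F | T | T | F | F | T
F | T | F | T | T | F
F | T | F | T | F | T
F | T | F | F | T | T
F | T | F | F | F | T
F | F | T | T | T | T
F | F | T | T | F | T
F | F | T | F | T | T
F | F | T | F | F | T
F | F | F | T | T | F
F | F | F | T | F | T
F | F | F | F | T | T
F | F | F | F | F | T
The formula is true on 30 of the 32 rows.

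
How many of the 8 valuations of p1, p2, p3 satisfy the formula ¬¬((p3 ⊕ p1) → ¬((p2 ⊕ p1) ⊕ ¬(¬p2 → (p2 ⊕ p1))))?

5

p1 | p2 | p3 | φ
-- | -- | -- | -
F  | F  | F  | T
F  | F  | T  | F
F  | T  | F  | T
F  | T  | T  | F
T  | F  | F  | F
T  | F  | T  | T
T  | T  | F  | T
T  | T  | T  | T
The formula is true on 5 of the 8 rows.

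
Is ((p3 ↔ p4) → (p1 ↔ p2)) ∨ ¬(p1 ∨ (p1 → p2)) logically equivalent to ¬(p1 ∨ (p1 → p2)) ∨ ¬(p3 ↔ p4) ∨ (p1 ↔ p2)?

equivalent

p1  p2  p3  p4  |  φ  ψ
0   0   0   0   |  1  1
0   0   0   1   |  1  1
0   0   1   0   |  1  1
0   0   1   1   |  1  1
0   1   0   0   |  0  0
0   1   0   1   |  1  1
0   1   1   0   |  1  1
0   1   1   1   |  0  0
1   0   0   0   |  0  0
1   0   0   1   |  1  1
1   0   1   0   |  1  1
1   0   1   1   |  0  0
1   1   0   0   |  1  1
1   1   0   1   |  1  1
1   1   1   0   |  1  1
1   1   1   1   |  1  1
The columns for φ and ψ agree on every row, so they are logically equivalent.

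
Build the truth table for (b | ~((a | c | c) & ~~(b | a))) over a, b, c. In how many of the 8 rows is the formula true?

6

  a      b      c       (a | c | c)  (b | a)  ~(b | a)  ~~(b | a)  ((a | c | c) & ~~(b | a))  ~((a | c | c) & ~~(b | a))    φ  
False  False  False        False      False     True      False              False                       True              True
False  False   True         True      False     True      False              False                       True              True
False   True  False        False       True    False       True              False                       True              True
False   True   True         True       True    False       True               True                      False              True
 True  False  False         True       True    False       True               True                      False             False
 True  False   True         True       True    False       True               True                      False             False
 True   True  False         True       True    False       True               True                      False              True
 True   True   True         True       True    False       True               True                      False              True
The formula is true on 6 of the 8 rows.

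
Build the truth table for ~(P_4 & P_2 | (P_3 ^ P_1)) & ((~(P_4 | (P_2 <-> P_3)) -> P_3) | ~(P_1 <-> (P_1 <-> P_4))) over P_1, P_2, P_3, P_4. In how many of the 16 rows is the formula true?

P_1  P_2  P_3  P_4     (P_4 & P_2)  (P_3 ^ P_1)  ((P_4 & P_2) | (P_3 ^ P_1))  ~((P_4 & P_2) | (P_3 ^ P_1))  (P_2 <-> P_3)  (P_4 | (P_2 <-> P_3))  ~(P_4 | (P_2 <-> P_3))  (P_1 <-> P_4)  (P_1 <-> (P_1 <-> P_4))  ~(P_1 <-> (P_1 <-> P_4))  φ
 T    T    T    T           T            F                    T                            F                      T                  T                      F                   T                   T                        F              F
 T    T    T    F           F            F                    F                            T                      T                  T                      F                   F                   F                        T              T
 T    T    F    T           T            T                    T                            F                      F                  T                      F                   T                   T                        F              F
 T    T    F    F           F            T                    T                            F                      F                  F                      T                   F                   F                        T              F
 T    F    T    T           F            F                    F                            T                      F                  T                      F                   T                   T                        F              T
 T    F    T    F           F            F                    F                            T                      F                  F                      T                   F                   F                        T              T
 T    F    F    T           F            T                    T                            F                      T                  T                      F                   T                   T                        F              F
 T    F    F    F           F            T                    T                            F                      T                  T                      F                   F                   F                        T              F
 F    T    T    T           T            T                    T                            F                      T                  T                      F                   F                   T                        F              F
 F    T    T    F           F            T                    T                            F                      T                  T                      F                   T                   F                        T              F
 F    T    F    T           T            F                    T                            F                      F                  T                      F                   F                   T                        F              F
 F    T    F    F           F            F                    F                            T                      F                  F                      T                   T                   F                        T              T
 F    F    T    T           F            T                    T                            F                      F                  T                      F                   F                   T                        F              F
 F    F    T    F           F            T                    T                            F                      F                  F                      T                   T                   F                        T              F
 F    F    F    T           F            F                    F                            T                      T                  T                      F                   F                   T                        F              T
 F    F    F    F           F            F                    F                            T                      T                  T                      F                   T                   F                        T              T
The formula is true on 6 of the 16 rows.

6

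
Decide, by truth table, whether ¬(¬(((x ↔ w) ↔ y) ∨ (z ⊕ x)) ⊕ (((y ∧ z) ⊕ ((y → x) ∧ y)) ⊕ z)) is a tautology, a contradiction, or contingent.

contingent

  x      y      z      w    |  (x ↔ w)  ((x ↔ w) ↔ y)  (z ⊕ x)  (((x ↔ w) ↔ y) ∨ (z ⊕ x))  ¬(((x ↔ w) ↔ y) ∨ (z ⊕ x))  (y ∧ z)  (y → x)  ((y → x) ∧ y)  ((y ∧ z) ⊕ ((y → x) ∧ y))    φ  
False  False  False  False  |    True       False       False             False                       True              False     True       False                False            False
False  False  False   True  |   False        True       False              True                      False              False     True       False                False             True
False  False   True  False  |    True       False        True              True                      False              False     True       False                False            False
False  False   True   True  |   False        True        True              True                      False              False     True       False                False            False
False   True  False  False  |    True        True       False              True                      False              False    False       False                False             True
False   True  False   True  |   False       False       False             False                       True              False    False       False                False            False
False   True   True  False  |    True        True        True              True                      False               True    False       False                 True             True
False   True   True   True  |   False       False        True              True                      False               True    False       False                 True             True
 True  False  False  False  |   False        True        True              True                      False              False     True       False                False             True
 True  False  False   True  |    True       False        True              True                      False              False     True       False                False             True
 True  False   True  False  |   False        True       False              True                      False              False     True       False                False            False
 True  False   True   True  |    True       False       False             False                       True              False     True       False                False             True
 True   True  False  False  |   False       False        True              True                      False              False     True        True                 True            False
 True   True  False   True  |    True        True        True              True                      False              False     True        True                 True            False
 True   True   True  False  |   False       False       False             False                       True               True     True        True                False             True
 True   True   True   True  |    True        True       False              True                      False               True     True        True                False            False
8 of 16 rows are True, so the formula is contingent.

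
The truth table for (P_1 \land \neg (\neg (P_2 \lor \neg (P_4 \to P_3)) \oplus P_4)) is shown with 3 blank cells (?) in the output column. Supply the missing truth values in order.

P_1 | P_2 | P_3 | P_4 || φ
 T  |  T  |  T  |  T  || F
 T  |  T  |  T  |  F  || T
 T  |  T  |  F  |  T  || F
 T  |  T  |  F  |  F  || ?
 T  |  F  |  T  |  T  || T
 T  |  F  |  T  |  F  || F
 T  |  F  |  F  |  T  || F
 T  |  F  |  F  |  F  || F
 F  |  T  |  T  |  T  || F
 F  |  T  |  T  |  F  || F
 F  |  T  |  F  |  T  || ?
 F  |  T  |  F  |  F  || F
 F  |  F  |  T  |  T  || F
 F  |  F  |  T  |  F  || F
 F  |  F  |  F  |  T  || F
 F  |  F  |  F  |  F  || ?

Row P_1=T, P_2=T, P_3=F, P_4=F: \neg (\neg (P_2 \lor \neg (P_4 \to P_3)) \oplus P_4) = T, so the formula = T.
Row P_1=F, P_2=T, P_3=F, P_4=T: \neg (\neg (P_2 \lor \neg (P_4 \to P_3)) \oplus P_4) = F, so the formula = F.
Row P_1=F, P_2=F, P_3=F, P_4=F: \neg (\neg (P_2 \lor \neg (P_4 \to P_3)) \oplus P_4) = F, so the formula = F.

T, F, F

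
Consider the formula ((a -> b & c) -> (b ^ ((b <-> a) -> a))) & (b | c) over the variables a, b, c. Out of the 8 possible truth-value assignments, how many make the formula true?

a  b  c     (b & c)  (a -> (b & c))  (b <-> a)  ((b <-> a) -> a)  (b ^ ((b <-> a) -> a))  (b | c)  φ
T  T  T        T           T             T             T                    F                T     F
T  T  F        F           F             T             T                    F                T     T
T  F  T        F           F             F             T                    T                T     T
T  F  F        F           F             F             T                    T                F     F
F  T  T        T           T             F             T                    F                T     F
F  T  F        F           T             F             T                    F                T     F
F  F  T        F           T             T             F                    F                T     F
F  F  F        F           T             T             F                    F                F     F
The formula is true on 2 of the 8 rows.

2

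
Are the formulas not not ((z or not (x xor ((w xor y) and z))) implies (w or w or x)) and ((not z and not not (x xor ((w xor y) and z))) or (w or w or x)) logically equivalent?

x | y | z | w || φ | ψ
F | F | F | F || F | F
F | F | F | T || T | T
F | F | T | F || F | F
F | F | T | T || T | T
F | T | F | F || F | F
F | T | F | T || T | T
F | T | T | F || F | F
F | T | T | T || T | T
T | F | F | F || T | T
T | F | F | T || T | T
T | F | T | F || T | T
T | F | T | T || T | T
T | T | F | F || T | T
T | T | F | T || T | T
T | T | T | F || T | T
T | T | T | T || T | T
The columns for φ and ψ agree on every row, so they are logically equivalent.

equivalent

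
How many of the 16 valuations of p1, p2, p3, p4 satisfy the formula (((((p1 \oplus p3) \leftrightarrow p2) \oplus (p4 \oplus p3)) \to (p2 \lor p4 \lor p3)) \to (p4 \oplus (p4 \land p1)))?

5

p1  p2  p3  p4  |  (p1 \oplus p3)  (p4 \oplus p3)  (p2 \lor p4 \lor p3)  (p4 \land p1)  (p4 \oplus (p4 \land p1))  φ
0   0   0   0   |        0               0                  0                  0                    0              1
0   0   0   1   |        0               1                  1                  0                    1              1
0   0   1   0   |        1               1                  1                  0                    0              0
0   0   1   1   |        1               0                  1                  0                    1              1
0   1   0   0   |        0               0                  1                  0                    0              0
0   1   0   1   |        0               1                  1                  0                    1              1
0   1   1   0   |        1               1                  1                  0                    0              0
0   1   1   1   |        1               0                  1                  0                    1              1
1   0   0   0   |        1               0                  0                  0                    0              0
1   0   0   1   |        1               1                  1                  1                    0              0
1   0   1   0   |        0               1                  1                  0                    0              0
1   0   1   1   |        0               0                  1                  1                    0              0
1   1   0   0   |        1               0                  1                  0                    0              0
1   1   0   1   |        1               1                  1                  1                    0              0
1   1   1   0   |        0               1                  1                  0                    0              0
1   1   1   1   |        0               0                  1                  1                    0              0
The formula is true on 5 of the 16 rows.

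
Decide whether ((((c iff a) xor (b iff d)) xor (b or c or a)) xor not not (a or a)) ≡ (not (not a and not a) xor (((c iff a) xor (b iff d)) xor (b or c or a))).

a | b | c | d || φ | ψ
T | T | T | T || F | F
T | T | T | F || T | T
T | T | F | T || T | T
T | T | F | F || F | F
T | F | T | T || T | T
T | F | T | F || F | F
T | F | F | T || F | F
T | F | F | F || T | T
F | T | T | T || F | F
F | T | T | F || T | T
F | T | F | T || T | T
F | T | F | F || F | F
F | F | T | T || T | T
F | F | T | F || F | F
F | F | F | T || T | T
F | F | F | F || F | F
The columns for φ and ψ agree on every row, so they are logically equivalent.

equivalent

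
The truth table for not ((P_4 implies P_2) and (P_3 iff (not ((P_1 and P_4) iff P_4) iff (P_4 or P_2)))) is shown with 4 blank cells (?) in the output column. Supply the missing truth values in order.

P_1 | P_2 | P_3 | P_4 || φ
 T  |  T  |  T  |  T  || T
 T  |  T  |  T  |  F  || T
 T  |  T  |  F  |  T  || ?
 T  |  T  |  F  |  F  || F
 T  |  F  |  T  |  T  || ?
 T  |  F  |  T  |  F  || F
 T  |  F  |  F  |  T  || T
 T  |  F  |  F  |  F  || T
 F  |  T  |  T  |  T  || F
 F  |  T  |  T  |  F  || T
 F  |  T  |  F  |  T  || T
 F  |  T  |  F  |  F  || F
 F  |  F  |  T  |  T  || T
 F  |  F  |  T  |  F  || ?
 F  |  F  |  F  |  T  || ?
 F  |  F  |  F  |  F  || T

Row P_1=T, P_2=T, P_3=F, P_4=T: (P_4 implies P_2) = T, (P_3 iff (not ((P_1 and P_4) iff P_4) iff (P_4 or P_2))) = T, ((P_4 implies P_2) and (P_3 iff (not ((P_1 and P_4) iff P_4) iff (P_4 or P_2)))) = T, so the formula = F.
Row P_1=T, P_2=F, P_3=T, P_4=T: (P_4 implies P_2) = F, (P_3 iff (not ((P_1 and P_4) iff P_4) iff (P_4 or P_2))) = F, ((P_4 implies P_2) and (P_3 iff (not ((P_1 and P_4) iff P_4) iff (P_4 or P_2)))) = F, so the formula = T.
Row P_1=F, P_2=F, P_3=T, P_4=F: (P_4 implies P_2) = T, (P_3 iff (not ((P_1 and P_4) iff P_4) iff (P_4 or P_2))) = T, ((P_4 implies P_2) and (P_3 iff (not ((P_1 and P_4) iff P_4) iff (P_4 or P_2)))) = T, so the formula = F.
Row P_1=F, P_2=F, P_3=F, P_4=T: (P_4 implies P_2) = F, (P_3 iff (not ((P_1 and P_4) iff P_4) iff (P_4 or P_2))) = F, ((P_4 implies P_2) and (P_3 iff (not ((P_1 and P_4) iff P_4) iff (P_4 or P_2)))) = F, so the formula = T.

F, T, F, T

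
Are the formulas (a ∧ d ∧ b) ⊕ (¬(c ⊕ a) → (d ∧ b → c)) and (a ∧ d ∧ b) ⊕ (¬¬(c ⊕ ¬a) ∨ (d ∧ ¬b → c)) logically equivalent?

a  b  c  d  |  φ  ψ
1  1  1  1  |  0  0
1  1  1  0  |  1  1
1  1  0  1  |  0  0
1  1  0  0  |  1  1
1  0  1  1  |  1  1
1  0  1  0  |  1  1
1  0  0  1  |  1  0
1  0  0  0  |  1  1
0  1  1  1  |  1  1
0  1  1  0  |  1  1
0  1  0  1  |  0  1
0  1  0  0  |  1  1
0  0  1  1  |  1  1
0  0  1  0  |  1  1
0  0  0  1  |  1  1
0  0  0  0  |  1  1
The columns differ at a=1, b=0, c=0, d=1 (φ=1, ψ=0), so they are not equivalent.

not equivalent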